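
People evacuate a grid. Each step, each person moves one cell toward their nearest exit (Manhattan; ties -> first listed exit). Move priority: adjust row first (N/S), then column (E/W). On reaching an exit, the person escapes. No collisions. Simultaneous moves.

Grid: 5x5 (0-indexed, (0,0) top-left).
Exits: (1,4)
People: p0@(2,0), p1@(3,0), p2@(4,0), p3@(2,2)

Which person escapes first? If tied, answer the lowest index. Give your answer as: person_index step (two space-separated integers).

Step 1: p0:(2,0)->(1,0) | p1:(3,0)->(2,0) | p2:(4,0)->(3,0) | p3:(2,2)->(1,2)
Step 2: p0:(1,0)->(1,1) | p1:(2,0)->(1,0) | p2:(3,0)->(2,0) | p3:(1,2)->(1,3)
Step 3: p0:(1,1)->(1,2) | p1:(1,0)->(1,1) | p2:(2,0)->(1,0) | p3:(1,3)->(1,4)->EXIT
Step 4: p0:(1,2)->(1,3) | p1:(1,1)->(1,2) | p2:(1,0)->(1,1) | p3:escaped
Step 5: p0:(1,3)->(1,4)->EXIT | p1:(1,2)->(1,3) | p2:(1,1)->(1,2) | p3:escaped
Step 6: p0:escaped | p1:(1,3)->(1,4)->EXIT | p2:(1,2)->(1,3) | p3:escaped
Step 7: p0:escaped | p1:escaped | p2:(1,3)->(1,4)->EXIT | p3:escaped
Exit steps: [5, 6, 7, 3]
First to escape: p3 at step 3

Answer: 3 3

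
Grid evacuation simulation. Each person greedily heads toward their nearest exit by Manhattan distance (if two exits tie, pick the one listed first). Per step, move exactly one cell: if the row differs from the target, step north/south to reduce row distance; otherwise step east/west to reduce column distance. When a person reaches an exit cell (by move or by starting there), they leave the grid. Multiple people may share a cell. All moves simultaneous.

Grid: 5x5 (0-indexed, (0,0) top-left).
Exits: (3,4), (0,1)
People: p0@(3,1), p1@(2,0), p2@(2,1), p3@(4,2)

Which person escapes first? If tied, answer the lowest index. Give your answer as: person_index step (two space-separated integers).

Answer: 2 2

Derivation:
Step 1: p0:(3,1)->(3,2) | p1:(2,0)->(1,0) | p2:(2,1)->(1,1) | p3:(4,2)->(3,2)
Step 2: p0:(3,2)->(3,3) | p1:(1,0)->(0,0) | p2:(1,1)->(0,1)->EXIT | p3:(3,2)->(3,3)
Step 3: p0:(3,3)->(3,4)->EXIT | p1:(0,0)->(0,1)->EXIT | p2:escaped | p3:(3,3)->(3,4)->EXIT
Exit steps: [3, 3, 2, 3]
First to escape: p2 at step 2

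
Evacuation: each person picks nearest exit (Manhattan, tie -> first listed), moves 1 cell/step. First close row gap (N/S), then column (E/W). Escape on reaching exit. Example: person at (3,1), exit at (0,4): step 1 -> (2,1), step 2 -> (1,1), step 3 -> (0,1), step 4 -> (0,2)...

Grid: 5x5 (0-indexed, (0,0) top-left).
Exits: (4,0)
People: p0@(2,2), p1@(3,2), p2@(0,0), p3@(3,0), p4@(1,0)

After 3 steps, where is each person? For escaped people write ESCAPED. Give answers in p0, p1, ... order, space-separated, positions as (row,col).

Step 1: p0:(2,2)->(3,2) | p1:(3,2)->(4,2) | p2:(0,0)->(1,0) | p3:(3,0)->(4,0)->EXIT | p4:(1,0)->(2,0)
Step 2: p0:(3,2)->(4,2) | p1:(4,2)->(4,1) | p2:(1,0)->(2,0) | p3:escaped | p4:(2,0)->(3,0)
Step 3: p0:(4,2)->(4,1) | p1:(4,1)->(4,0)->EXIT | p2:(2,0)->(3,0) | p3:escaped | p4:(3,0)->(4,0)->EXIT

(4,1) ESCAPED (3,0) ESCAPED ESCAPED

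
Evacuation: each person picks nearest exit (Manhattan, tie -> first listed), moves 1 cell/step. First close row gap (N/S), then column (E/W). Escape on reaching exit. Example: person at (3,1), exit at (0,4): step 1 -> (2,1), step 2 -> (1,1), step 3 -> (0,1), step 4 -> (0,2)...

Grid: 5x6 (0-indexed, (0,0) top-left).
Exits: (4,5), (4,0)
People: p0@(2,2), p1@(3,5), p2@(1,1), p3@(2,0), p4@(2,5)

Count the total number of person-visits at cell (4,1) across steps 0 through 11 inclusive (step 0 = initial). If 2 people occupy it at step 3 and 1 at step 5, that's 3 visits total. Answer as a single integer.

Answer: 2

Derivation:
Step 0: p0@(2,2) p1@(3,5) p2@(1,1) p3@(2,0) p4@(2,5) -> at (4,1): 0 [-], cum=0
Step 1: p0@(3,2) p1@ESC p2@(2,1) p3@(3,0) p4@(3,5) -> at (4,1): 0 [-], cum=0
Step 2: p0@(4,2) p1@ESC p2@(3,1) p3@ESC p4@ESC -> at (4,1): 0 [-], cum=0
Step 3: p0@(4,1) p1@ESC p2@(4,1) p3@ESC p4@ESC -> at (4,1): 2 [p0,p2], cum=2
Step 4: p0@ESC p1@ESC p2@ESC p3@ESC p4@ESC -> at (4,1): 0 [-], cum=2
Total visits = 2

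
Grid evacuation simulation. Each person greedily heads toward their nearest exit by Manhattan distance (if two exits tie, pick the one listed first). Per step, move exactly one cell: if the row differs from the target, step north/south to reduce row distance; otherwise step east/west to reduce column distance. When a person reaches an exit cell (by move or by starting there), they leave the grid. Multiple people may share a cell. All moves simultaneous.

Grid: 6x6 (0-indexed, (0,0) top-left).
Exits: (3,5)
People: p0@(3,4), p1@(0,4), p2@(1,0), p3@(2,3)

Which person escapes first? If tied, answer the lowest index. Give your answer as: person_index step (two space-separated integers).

Answer: 0 1

Derivation:
Step 1: p0:(3,4)->(3,5)->EXIT | p1:(0,4)->(1,4) | p2:(1,0)->(2,0) | p3:(2,3)->(3,3)
Step 2: p0:escaped | p1:(1,4)->(2,4) | p2:(2,0)->(3,0) | p3:(3,3)->(3,4)
Step 3: p0:escaped | p1:(2,4)->(3,4) | p2:(3,0)->(3,1) | p3:(3,4)->(3,5)->EXIT
Step 4: p0:escaped | p1:(3,4)->(3,5)->EXIT | p2:(3,1)->(3,2) | p3:escaped
Step 5: p0:escaped | p1:escaped | p2:(3,2)->(3,3) | p3:escaped
Step 6: p0:escaped | p1:escaped | p2:(3,3)->(3,4) | p3:escaped
Step 7: p0:escaped | p1:escaped | p2:(3,4)->(3,5)->EXIT | p3:escaped
Exit steps: [1, 4, 7, 3]
First to escape: p0 at step 1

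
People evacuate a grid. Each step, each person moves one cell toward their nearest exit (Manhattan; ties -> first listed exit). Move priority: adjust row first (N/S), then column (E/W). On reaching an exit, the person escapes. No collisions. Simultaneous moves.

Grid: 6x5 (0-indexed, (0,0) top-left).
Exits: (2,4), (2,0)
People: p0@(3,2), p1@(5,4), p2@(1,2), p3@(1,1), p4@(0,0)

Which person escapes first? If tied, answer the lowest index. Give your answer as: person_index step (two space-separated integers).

Answer: 3 2

Derivation:
Step 1: p0:(3,2)->(2,2) | p1:(5,4)->(4,4) | p2:(1,2)->(2,2) | p3:(1,1)->(2,1) | p4:(0,0)->(1,0)
Step 2: p0:(2,2)->(2,3) | p1:(4,4)->(3,4) | p2:(2,2)->(2,3) | p3:(2,1)->(2,0)->EXIT | p4:(1,0)->(2,0)->EXIT
Step 3: p0:(2,3)->(2,4)->EXIT | p1:(3,4)->(2,4)->EXIT | p2:(2,3)->(2,4)->EXIT | p3:escaped | p4:escaped
Exit steps: [3, 3, 3, 2, 2]
First to escape: p3 at step 2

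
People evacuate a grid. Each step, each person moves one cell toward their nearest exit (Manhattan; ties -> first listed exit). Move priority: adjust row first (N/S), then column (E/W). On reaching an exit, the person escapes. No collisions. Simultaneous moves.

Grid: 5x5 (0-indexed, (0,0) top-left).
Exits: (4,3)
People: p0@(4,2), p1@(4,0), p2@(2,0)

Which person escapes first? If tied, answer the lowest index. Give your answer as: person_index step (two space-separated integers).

Step 1: p0:(4,2)->(4,3)->EXIT | p1:(4,0)->(4,1) | p2:(2,0)->(3,0)
Step 2: p0:escaped | p1:(4,1)->(4,2) | p2:(3,0)->(4,0)
Step 3: p0:escaped | p1:(4,2)->(4,3)->EXIT | p2:(4,0)->(4,1)
Step 4: p0:escaped | p1:escaped | p2:(4,1)->(4,2)
Step 5: p0:escaped | p1:escaped | p2:(4,2)->(4,3)->EXIT
Exit steps: [1, 3, 5]
First to escape: p0 at step 1

Answer: 0 1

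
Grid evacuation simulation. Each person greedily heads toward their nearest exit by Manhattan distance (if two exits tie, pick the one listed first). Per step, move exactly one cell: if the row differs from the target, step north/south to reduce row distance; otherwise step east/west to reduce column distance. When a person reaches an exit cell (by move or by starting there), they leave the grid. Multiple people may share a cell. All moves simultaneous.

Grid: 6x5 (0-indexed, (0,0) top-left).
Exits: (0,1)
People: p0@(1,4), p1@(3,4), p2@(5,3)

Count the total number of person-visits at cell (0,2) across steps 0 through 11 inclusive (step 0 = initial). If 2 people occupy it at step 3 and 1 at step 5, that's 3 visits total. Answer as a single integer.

Answer: 3

Derivation:
Step 0: p0@(1,4) p1@(3,4) p2@(5,3) -> at (0,2): 0 [-], cum=0
Step 1: p0@(0,4) p1@(2,4) p2@(4,3) -> at (0,2): 0 [-], cum=0
Step 2: p0@(0,3) p1@(1,4) p2@(3,3) -> at (0,2): 0 [-], cum=0
Step 3: p0@(0,2) p1@(0,4) p2@(2,3) -> at (0,2): 1 [p0], cum=1
Step 4: p0@ESC p1@(0,3) p2@(1,3) -> at (0,2): 0 [-], cum=1
Step 5: p0@ESC p1@(0,2) p2@(0,3) -> at (0,2): 1 [p1], cum=2
Step 6: p0@ESC p1@ESC p2@(0,2) -> at (0,2): 1 [p2], cum=3
Step 7: p0@ESC p1@ESC p2@ESC -> at (0,2): 0 [-], cum=3
Total visits = 3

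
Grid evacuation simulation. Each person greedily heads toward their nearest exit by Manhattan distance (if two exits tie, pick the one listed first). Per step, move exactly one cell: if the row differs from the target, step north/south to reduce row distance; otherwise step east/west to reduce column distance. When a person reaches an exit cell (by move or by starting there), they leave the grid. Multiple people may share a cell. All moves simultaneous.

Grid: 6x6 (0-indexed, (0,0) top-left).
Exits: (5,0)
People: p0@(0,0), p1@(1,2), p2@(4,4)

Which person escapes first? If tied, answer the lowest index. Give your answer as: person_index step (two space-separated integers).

Answer: 0 5

Derivation:
Step 1: p0:(0,0)->(1,0) | p1:(1,2)->(2,2) | p2:(4,4)->(5,4)
Step 2: p0:(1,0)->(2,0) | p1:(2,2)->(3,2) | p2:(5,4)->(5,3)
Step 3: p0:(2,0)->(3,0) | p1:(3,2)->(4,2) | p2:(5,3)->(5,2)
Step 4: p0:(3,0)->(4,0) | p1:(4,2)->(5,2) | p2:(5,2)->(5,1)
Step 5: p0:(4,0)->(5,0)->EXIT | p1:(5,2)->(5,1) | p2:(5,1)->(5,0)->EXIT
Step 6: p0:escaped | p1:(5,1)->(5,0)->EXIT | p2:escaped
Exit steps: [5, 6, 5]
First to escape: p0 at step 5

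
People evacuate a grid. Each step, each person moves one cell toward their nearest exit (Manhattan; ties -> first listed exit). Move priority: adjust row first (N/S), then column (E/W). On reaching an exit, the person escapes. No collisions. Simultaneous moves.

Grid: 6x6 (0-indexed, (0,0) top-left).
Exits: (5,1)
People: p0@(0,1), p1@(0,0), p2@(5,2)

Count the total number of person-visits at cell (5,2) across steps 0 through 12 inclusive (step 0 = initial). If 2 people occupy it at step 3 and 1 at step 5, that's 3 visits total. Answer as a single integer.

Answer: 1

Derivation:
Step 0: p0@(0,1) p1@(0,0) p2@(5,2) -> at (5,2): 1 [p2], cum=1
Step 1: p0@(1,1) p1@(1,0) p2@ESC -> at (5,2): 0 [-], cum=1
Step 2: p0@(2,1) p1@(2,0) p2@ESC -> at (5,2): 0 [-], cum=1
Step 3: p0@(3,1) p1@(3,0) p2@ESC -> at (5,2): 0 [-], cum=1
Step 4: p0@(4,1) p1@(4,0) p2@ESC -> at (5,2): 0 [-], cum=1
Step 5: p0@ESC p1@(5,0) p2@ESC -> at (5,2): 0 [-], cum=1
Step 6: p0@ESC p1@ESC p2@ESC -> at (5,2): 0 [-], cum=1
Total visits = 1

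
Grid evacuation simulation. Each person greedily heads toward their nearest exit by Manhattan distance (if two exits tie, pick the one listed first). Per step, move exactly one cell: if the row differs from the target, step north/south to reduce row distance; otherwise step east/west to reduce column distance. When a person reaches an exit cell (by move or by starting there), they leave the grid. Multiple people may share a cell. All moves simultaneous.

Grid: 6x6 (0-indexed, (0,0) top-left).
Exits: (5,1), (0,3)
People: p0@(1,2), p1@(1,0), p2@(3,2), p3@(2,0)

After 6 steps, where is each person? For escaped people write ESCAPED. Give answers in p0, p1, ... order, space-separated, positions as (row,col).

Step 1: p0:(1,2)->(0,2) | p1:(1,0)->(0,0) | p2:(3,2)->(4,2) | p3:(2,0)->(3,0)
Step 2: p0:(0,2)->(0,3)->EXIT | p1:(0,0)->(0,1) | p2:(4,2)->(5,2) | p3:(3,0)->(4,0)
Step 3: p0:escaped | p1:(0,1)->(0,2) | p2:(5,2)->(5,1)->EXIT | p3:(4,0)->(5,0)
Step 4: p0:escaped | p1:(0,2)->(0,3)->EXIT | p2:escaped | p3:(5,0)->(5,1)->EXIT

ESCAPED ESCAPED ESCAPED ESCAPED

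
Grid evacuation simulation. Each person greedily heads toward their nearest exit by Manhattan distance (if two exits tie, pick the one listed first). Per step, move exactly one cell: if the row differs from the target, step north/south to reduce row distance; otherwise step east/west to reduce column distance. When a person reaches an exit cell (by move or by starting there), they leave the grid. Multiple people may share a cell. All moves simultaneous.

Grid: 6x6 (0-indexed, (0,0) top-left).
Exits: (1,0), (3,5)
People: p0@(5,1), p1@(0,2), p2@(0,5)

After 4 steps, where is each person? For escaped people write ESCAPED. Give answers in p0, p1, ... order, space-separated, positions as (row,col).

Step 1: p0:(5,1)->(4,1) | p1:(0,2)->(1,2) | p2:(0,5)->(1,5)
Step 2: p0:(4,1)->(3,1) | p1:(1,2)->(1,1) | p2:(1,5)->(2,5)
Step 3: p0:(3,1)->(2,1) | p1:(1,1)->(1,0)->EXIT | p2:(2,5)->(3,5)->EXIT
Step 4: p0:(2,1)->(1,1) | p1:escaped | p2:escaped

(1,1) ESCAPED ESCAPED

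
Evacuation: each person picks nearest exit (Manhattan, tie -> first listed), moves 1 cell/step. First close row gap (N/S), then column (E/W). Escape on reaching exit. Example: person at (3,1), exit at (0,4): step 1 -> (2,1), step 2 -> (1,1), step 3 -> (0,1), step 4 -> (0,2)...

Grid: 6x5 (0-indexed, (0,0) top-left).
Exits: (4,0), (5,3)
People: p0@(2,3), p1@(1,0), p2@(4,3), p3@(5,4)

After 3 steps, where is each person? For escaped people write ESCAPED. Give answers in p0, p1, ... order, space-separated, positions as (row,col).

Step 1: p0:(2,3)->(3,3) | p1:(1,0)->(2,0) | p2:(4,3)->(5,3)->EXIT | p3:(5,4)->(5,3)->EXIT
Step 2: p0:(3,3)->(4,3) | p1:(2,0)->(3,0) | p2:escaped | p3:escaped
Step 3: p0:(4,3)->(5,3)->EXIT | p1:(3,0)->(4,0)->EXIT | p2:escaped | p3:escaped

ESCAPED ESCAPED ESCAPED ESCAPED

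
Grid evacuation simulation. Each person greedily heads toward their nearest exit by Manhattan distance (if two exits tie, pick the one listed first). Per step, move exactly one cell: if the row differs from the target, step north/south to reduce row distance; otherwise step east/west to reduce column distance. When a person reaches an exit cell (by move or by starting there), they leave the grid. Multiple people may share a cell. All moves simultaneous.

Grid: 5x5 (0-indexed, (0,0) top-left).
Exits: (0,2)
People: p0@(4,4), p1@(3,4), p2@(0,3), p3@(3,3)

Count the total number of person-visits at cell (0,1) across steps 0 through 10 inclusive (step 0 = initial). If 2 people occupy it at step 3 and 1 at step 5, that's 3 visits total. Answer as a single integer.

Step 0: p0@(4,4) p1@(3,4) p2@(0,3) p3@(3,3) -> at (0,1): 0 [-], cum=0
Step 1: p0@(3,4) p1@(2,4) p2@ESC p3@(2,3) -> at (0,1): 0 [-], cum=0
Step 2: p0@(2,4) p1@(1,4) p2@ESC p3@(1,3) -> at (0,1): 0 [-], cum=0
Step 3: p0@(1,4) p1@(0,4) p2@ESC p3@(0,3) -> at (0,1): 0 [-], cum=0
Step 4: p0@(0,4) p1@(0,3) p2@ESC p3@ESC -> at (0,1): 0 [-], cum=0
Step 5: p0@(0,3) p1@ESC p2@ESC p3@ESC -> at (0,1): 0 [-], cum=0
Step 6: p0@ESC p1@ESC p2@ESC p3@ESC -> at (0,1): 0 [-], cum=0
Total visits = 0

Answer: 0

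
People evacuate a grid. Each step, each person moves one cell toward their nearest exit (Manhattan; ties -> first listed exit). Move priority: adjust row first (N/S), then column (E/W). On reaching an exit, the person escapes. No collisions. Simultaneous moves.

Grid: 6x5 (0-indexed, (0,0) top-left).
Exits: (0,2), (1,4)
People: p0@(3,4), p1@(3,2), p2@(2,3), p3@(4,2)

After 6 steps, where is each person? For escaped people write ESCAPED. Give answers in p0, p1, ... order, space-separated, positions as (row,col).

Step 1: p0:(3,4)->(2,4) | p1:(3,2)->(2,2) | p2:(2,3)->(1,3) | p3:(4,2)->(3,2)
Step 2: p0:(2,4)->(1,4)->EXIT | p1:(2,2)->(1,2) | p2:(1,3)->(1,4)->EXIT | p3:(3,2)->(2,2)
Step 3: p0:escaped | p1:(1,2)->(0,2)->EXIT | p2:escaped | p3:(2,2)->(1,2)
Step 4: p0:escaped | p1:escaped | p2:escaped | p3:(1,2)->(0,2)->EXIT

ESCAPED ESCAPED ESCAPED ESCAPED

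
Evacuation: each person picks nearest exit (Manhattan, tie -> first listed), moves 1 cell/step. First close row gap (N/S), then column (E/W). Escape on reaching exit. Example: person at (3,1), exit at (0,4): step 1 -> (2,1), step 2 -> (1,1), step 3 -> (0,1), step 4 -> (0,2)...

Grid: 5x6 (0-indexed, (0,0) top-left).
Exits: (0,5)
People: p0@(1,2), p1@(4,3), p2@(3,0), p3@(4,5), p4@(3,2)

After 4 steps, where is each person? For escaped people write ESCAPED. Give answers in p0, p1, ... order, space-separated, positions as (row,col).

Step 1: p0:(1,2)->(0,2) | p1:(4,3)->(3,3) | p2:(3,0)->(2,0) | p3:(4,5)->(3,5) | p4:(3,2)->(2,2)
Step 2: p0:(0,2)->(0,3) | p1:(3,3)->(2,3) | p2:(2,0)->(1,0) | p3:(3,5)->(2,5) | p4:(2,2)->(1,2)
Step 3: p0:(0,3)->(0,4) | p1:(2,3)->(1,3) | p2:(1,0)->(0,0) | p3:(2,5)->(1,5) | p4:(1,2)->(0,2)
Step 4: p0:(0,4)->(0,5)->EXIT | p1:(1,3)->(0,3) | p2:(0,0)->(0,1) | p3:(1,5)->(0,5)->EXIT | p4:(0,2)->(0,3)

ESCAPED (0,3) (0,1) ESCAPED (0,3)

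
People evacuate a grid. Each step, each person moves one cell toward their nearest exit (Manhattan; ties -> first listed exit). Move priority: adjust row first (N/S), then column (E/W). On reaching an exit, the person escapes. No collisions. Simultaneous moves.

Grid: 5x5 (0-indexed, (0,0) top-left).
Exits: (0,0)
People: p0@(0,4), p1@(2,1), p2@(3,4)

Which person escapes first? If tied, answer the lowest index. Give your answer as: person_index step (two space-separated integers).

Step 1: p0:(0,4)->(0,3) | p1:(2,1)->(1,1) | p2:(3,4)->(2,4)
Step 2: p0:(0,3)->(0,2) | p1:(1,1)->(0,1) | p2:(2,4)->(1,4)
Step 3: p0:(0,2)->(0,1) | p1:(0,1)->(0,0)->EXIT | p2:(1,4)->(0,4)
Step 4: p0:(0,1)->(0,0)->EXIT | p1:escaped | p2:(0,4)->(0,3)
Step 5: p0:escaped | p1:escaped | p2:(0,3)->(0,2)
Step 6: p0:escaped | p1:escaped | p2:(0,2)->(0,1)
Step 7: p0:escaped | p1:escaped | p2:(0,1)->(0,0)->EXIT
Exit steps: [4, 3, 7]
First to escape: p1 at step 3

Answer: 1 3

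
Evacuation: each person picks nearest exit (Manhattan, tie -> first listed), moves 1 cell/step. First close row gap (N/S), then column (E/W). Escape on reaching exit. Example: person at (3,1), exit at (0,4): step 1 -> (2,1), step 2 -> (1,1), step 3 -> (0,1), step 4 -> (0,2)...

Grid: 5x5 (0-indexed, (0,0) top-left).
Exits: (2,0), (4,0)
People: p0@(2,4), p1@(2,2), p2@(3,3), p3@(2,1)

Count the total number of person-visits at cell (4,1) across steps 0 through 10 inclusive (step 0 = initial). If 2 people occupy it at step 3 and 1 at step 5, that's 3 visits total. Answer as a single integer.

Answer: 0

Derivation:
Step 0: p0@(2,4) p1@(2,2) p2@(3,3) p3@(2,1) -> at (4,1): 0 [-], cum=0
Step 1: p0@(2,3) p1@(2,1) p2@(2,3) p3@ESC -> at (4,1): 0 [-], cum=0
Step 2: p0@(2,2) p1@ESC p2@(2,2) p3@ESC -> at (4,1): 0 [-], cum=0
Step 3: p0@(2,1) p1@ESC p2@(2,1) p3@ESC -> at (4,1): 0 [-], cum=0
Step 4: p0@ESC p1@ESC p2@ESC p3@ESC -> at (4,1): 0 [-], cum=0
Total visits = 0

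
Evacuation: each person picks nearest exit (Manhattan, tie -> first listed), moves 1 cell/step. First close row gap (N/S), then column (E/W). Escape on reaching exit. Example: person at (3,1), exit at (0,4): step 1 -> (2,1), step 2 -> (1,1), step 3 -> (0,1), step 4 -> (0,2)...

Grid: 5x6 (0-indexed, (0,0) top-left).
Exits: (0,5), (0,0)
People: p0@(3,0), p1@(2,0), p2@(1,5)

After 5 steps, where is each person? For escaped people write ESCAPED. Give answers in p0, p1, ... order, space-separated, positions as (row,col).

Step 1: p0:(3,0)->(2,0) | p1:(2,0)->(1,0) | p2:(1,5)->(0,5)->EXIT
Step 2: p0:(2,0)->(1,0) | p1:(1,0)->(0,0)->EXIT | p2:escaped
Step 3: p0:(1,0)->(0,0)->EXIT | p1:escaped | p2:escaped

ESCAPED ESCAPED ESCAPED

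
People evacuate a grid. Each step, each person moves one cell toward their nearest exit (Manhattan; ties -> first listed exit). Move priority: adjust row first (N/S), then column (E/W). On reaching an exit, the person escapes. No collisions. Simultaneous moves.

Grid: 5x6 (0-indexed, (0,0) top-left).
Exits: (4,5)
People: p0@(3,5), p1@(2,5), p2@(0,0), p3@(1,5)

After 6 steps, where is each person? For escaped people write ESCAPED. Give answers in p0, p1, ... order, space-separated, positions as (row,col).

Step 1: p0:(3,5)->(4,5)->EXIT | p1:(2,5)->(3,5) | p2:(0,0)->(1,0) | p3:(1,5)->(2,5)
Step 2: p0:escaped | p1:(3,5)->(4,5)->EXIT | p2:(1,0)->(2,0) | p3:(2,5)->(3,5)
Step 3: p0:escaped | p1:escaped | p2:(2,0)->(3,0) | p3:(3,5)->(4,5)->EXIT
Step 4: p0:escaped | p1:escaped | p2:(3,0)->(4,0) | p3:escaped
Step 5: p0:escaped | p1:escaped | p2:(4,0)->(4,1) | p3:escaped
Step 6: p0:escaped | p1:escaped | p2:(4,1)->(4,2) | p3:escaped

ESCAPED ESCAPED (4,2) ESCAPED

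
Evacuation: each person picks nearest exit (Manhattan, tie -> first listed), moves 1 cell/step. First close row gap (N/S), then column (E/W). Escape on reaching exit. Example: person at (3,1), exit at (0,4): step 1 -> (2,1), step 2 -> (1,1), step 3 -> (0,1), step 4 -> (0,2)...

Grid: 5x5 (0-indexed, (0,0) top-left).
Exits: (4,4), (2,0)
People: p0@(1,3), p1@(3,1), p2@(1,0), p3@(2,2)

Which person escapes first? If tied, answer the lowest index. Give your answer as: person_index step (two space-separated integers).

Answer: 2 1

Derivation:
Step 1: p0:(1,3)->(2,3) | p1:(3,1)->(2,1) | p2:(1,0)->(2,0)->EXIT | p3:(2,2)->(2,1)
Step 2: p0:(2,3)->(3,3) | p1:(2,1)->(2,0)->EXIT | p2:escaped | p3:(2,1)->(2,0)->EXIT
Step 3: p0:(3,3)->(4,3) | p1:escaped | p2:escaped | p3:escaped
Step 4: p0:(4,3)->(4,4)->EXIT | p1:escaped | p2:escaped | p3:escaped
Exit steps: [4, 2, 1, 2]
First to escape: p2 at step 1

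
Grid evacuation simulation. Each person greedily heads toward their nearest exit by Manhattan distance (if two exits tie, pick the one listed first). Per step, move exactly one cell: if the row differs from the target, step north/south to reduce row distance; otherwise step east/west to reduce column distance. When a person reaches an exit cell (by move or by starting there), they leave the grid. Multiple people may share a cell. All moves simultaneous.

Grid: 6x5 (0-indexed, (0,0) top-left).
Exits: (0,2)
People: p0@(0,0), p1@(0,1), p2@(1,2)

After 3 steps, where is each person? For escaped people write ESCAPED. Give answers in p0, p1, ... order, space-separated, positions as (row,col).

Step 1: p0:(0,0)->(0,1) | p1:(0,1)->(0,2)->EXIT | p2:(1,2)->(0,2)->EXIT
Step 2: p0:(0,1)->(0,2)->EXIT | p1:escaped | p2:escaped

ESCAPED ESCAPED ESCAPED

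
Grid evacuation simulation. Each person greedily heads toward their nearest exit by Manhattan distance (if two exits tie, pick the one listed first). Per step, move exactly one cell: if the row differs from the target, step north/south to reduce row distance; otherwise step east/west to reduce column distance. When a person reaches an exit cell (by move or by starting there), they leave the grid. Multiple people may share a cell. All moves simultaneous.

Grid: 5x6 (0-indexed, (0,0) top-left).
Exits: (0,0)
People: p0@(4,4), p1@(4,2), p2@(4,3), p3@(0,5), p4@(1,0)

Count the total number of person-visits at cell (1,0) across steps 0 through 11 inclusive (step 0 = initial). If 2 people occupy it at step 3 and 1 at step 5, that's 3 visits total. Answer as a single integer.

Step 0: p0@(4,4) p1@(4,2) p2@(4,3) p3@(0,5) p4@(1,0) -> at (1,0): 1 [p4], cum=1
Step 1: p0@(3,4) p1@(3,2) p2@(3,3) p3@(0,4) p4@ESC -> at (1,0): 0 [-], cum=1
Step 2: p0@(2,4) p1@(2,2) p2@(2,3) p3@(0,3) p4@ESC -> at (1,0): 0 [-], cum=1
Step 3: p0@(1,4) p1@(1,2) p2@(1,3) p3@(0,2) p4@ESC -> at (1,0): 0 [-], cum=1
Step 4: p0@(0,4) p1@(0,2) p2@(0,3) p3@(0,1) p4@ESC -> at (1,0): 0 [-], cum=1
Step 5: p0@(0,3) p1@(0,1) p2@(0,2) p3@ESC p4@ESC -> at (1,0): 0 [-], cum=1
Step 6: p0@(0,2) p1@ESC p2@(0,1) p3@ESC p4@ESC -> at (1,0): 0 [-], cum=1
Step 7: p0@(0,1) p1@ESC p2@ESC p3@ESC p4@ESC -> at (1,0): 0 [-], cum=1
Step 8: p0@ESC p1@ESC p2@ESC p3@ESC p4@ESC -> at (1,0): 0 [-], cum=1
Total visits = 1

Answer: 1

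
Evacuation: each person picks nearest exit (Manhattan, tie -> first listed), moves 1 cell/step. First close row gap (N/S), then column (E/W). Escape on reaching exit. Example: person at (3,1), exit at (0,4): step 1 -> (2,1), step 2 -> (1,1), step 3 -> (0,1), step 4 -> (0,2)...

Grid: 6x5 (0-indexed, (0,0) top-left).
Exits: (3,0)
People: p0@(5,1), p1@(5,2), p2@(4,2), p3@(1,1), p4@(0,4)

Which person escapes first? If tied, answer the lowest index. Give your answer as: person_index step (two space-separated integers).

Answer: 0 3

Derivation:
Step 1: p0:(5,1)->(4,1) | p1:(5,2)->(4,2) | p2:(4,2)->(3,2) | p3:(1,1)->(2,1) | p4:(0,4)->(1,4)
Step 2: p0:(4,1)->(3,1) | p1:(4,2)->(3,2) | p2:(3,2)->(3,1) | p3:(2,1)->(3,1) | p4:(1,4)->(2,4)
Step 3: p0:(3,1)->(3,0)->EXIT | p1:(3,2)->(3,1) | p2:(3,1)->(3,0)->EXIT | p3:(3,1)->(3,0)->EXIT | p4:(2,4)->(3,4)
Step 4: p0:escaped | p1:(3,1)->(3,0)->EXIT | p2:escaped | p3:escaped | p4:(3,4)->(3,3)
Step 5: p0:escaped | p1:escaped | p2:escaped | p3:escaped | p4:(3,3)->(3,2)
Step 6: p0:escaped | p1:escaped | p2:escaped | p3:escaped | p4:(3,2)->(3,1)
Step 7: p0:escaped | p1:escaped | p2:escaped | p3:escaped | p4:(3,1)->(3,0)->EXIT
Exit steps: [3, 4, 3, 3, 7]
First to escape: p0 at step 3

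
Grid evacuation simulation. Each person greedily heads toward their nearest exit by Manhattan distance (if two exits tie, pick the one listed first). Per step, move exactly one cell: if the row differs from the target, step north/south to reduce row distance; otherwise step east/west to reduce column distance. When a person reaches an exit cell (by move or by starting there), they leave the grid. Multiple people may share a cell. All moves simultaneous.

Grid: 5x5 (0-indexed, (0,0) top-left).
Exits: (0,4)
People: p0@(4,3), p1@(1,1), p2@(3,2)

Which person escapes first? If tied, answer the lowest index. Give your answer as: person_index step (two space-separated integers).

Step 1: p0:(4,3)->(3,3) | p1:(1,1)->(0,1) | p2:(3,2)->(2,2)
Step 2: p0:(3,3)->(2,3) | p1:(0,1)->(0,2) | p2:(2,2)->(1,2)
Step 3: p0:(2,3)->(1,3) | p1:(0,2)->(0,3) | p2:(1,2)->(0,2)
Step 4: p0:(1,3)->(0,3) | p1:(0,3)->(0,4)->EXIT | p2:(0,2)->(0,3)
Step 5: p0:(0,3)->(0,4)->EXIT | p1:escaped | p2:(0,3)->(0,4)->EXIT
Exit steps: [5, 4, 5]
First to escape: p1 at step 4

Answer: 1 4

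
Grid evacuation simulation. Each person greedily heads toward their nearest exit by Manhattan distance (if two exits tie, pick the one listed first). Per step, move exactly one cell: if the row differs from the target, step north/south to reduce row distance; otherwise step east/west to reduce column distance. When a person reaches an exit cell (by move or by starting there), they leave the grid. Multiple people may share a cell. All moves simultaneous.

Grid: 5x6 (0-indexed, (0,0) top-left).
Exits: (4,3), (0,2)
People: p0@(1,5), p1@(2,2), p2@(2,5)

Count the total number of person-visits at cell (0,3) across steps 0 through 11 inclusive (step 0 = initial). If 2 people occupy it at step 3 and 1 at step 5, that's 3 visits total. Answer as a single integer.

Step 0: p0@(1,5) p1@(2,2) p2@(2,5) -> at (0,3): 0 [-], cum=0
Step 1: p0@(0,5) p1@(1,2) p2@(3,5) -> at (0,3): 0 [-], cum=0
Step 2: p0@(0,4) p1@ESC p2@(4,5) -> at (0,3): 0 [-], cum=0
Step 3: p0@(0,3) p1@ESC p2@(4,4) -> at (0,3): 1 [p0], cum=1
Step 4: p0@ESC p1@ESC p2@ESC -> at (0,3): 0 [-], cum=1
Total visits = 1

Answer: 1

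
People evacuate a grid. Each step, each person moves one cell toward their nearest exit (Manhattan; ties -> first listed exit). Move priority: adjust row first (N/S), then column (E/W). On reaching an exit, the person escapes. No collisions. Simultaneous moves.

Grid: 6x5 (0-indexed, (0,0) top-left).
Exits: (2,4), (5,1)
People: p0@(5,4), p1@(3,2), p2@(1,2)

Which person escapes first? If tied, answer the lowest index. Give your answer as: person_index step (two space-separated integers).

Step 1: p0:(5,4)->(4,4) | p1:(3,2)->(2,2) | p2:(1,2)->(2,2)
Step 2: p0:(4,4)->(3,4) | p1:(2,2)->(2,3) | p2:(2,2)->(2,3)
Step 3: p0:(3,4)->(2,4)->EXIT | p1:(2,3)->(2,4)->EXIT | p2:(2,3)->(2,4)->EXIT
Exit steps: [3, 3, 3]
First to escape: p0 at step 3

Answer: 0 3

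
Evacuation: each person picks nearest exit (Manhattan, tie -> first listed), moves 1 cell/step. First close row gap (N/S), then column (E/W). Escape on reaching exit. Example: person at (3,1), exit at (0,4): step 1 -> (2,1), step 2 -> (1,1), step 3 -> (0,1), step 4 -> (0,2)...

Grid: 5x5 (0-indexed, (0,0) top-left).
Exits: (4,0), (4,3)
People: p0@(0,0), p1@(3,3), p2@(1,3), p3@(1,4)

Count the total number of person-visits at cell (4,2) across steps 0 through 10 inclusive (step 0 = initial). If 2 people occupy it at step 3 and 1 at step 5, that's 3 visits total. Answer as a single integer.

Answer: 0

Derivation:
Step 0: p0@(0,0) p1@(3,3) p2@(1,3) p3@(1,4) -> at (4,2): 0 [-], cum=0
Step 1: p0@(1,0) p1@ESC p2@(2,3) p3@(2,4) -> at (4,2): 0 [-], cum=0
Step 2: p0@(2,0) p1@ESC p2@(3,3) p3@(3,4) -> at (4,2): 0 [-], cum=0
Step 3: p0@(3,0) p1@ESC p2@ESC p3@(4,4) -> at (4,2): 0 [-], cum=0
Step 4: p0@ESC p1@ESC p2@ESC p3@ESC -> at (4,2): 0 [-], cum=0
Total visits = 0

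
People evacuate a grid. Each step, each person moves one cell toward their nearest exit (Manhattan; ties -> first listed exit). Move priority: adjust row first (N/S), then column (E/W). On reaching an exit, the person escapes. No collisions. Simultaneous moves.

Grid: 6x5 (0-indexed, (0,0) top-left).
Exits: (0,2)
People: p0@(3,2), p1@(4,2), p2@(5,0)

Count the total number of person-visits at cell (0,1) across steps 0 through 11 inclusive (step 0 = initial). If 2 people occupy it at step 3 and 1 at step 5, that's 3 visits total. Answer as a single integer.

Step 0: p0@(3,2) p1@(4,2) p2@(5,0) -> at (0,1): 0 [-], cum=0
Step 1: p0@(2,2) p1@(3,2) p2@(4,0) -> at (0,1): 0 [-], cum=0
Step 2: p0@(1,2) p1@(2,2) p2@(3,0) -> at (0,1): 0 [-], cum=0
Step 3: p0@ESC p1@(1,2) p2@(2,0) -> at (0,1): 0 [-], cum=0
Step 4: p0@ESC p1@ESC p2@(1,0) -> at (0,1): 0 [-], cum=0
Step 5: p0@ESC p1@ESC p2@(0,0) -> at (0,1): 0 [-], cum=0
Step 6: p0@ESC p1@ESC p2@(0,1) -> at (0,1): 1 [p2], cum=1
Step 7: p0@ESC p1@ESC p2@ESC -> at (0,1): 0 [-], cum=1
Total visits = 1

Answer: 1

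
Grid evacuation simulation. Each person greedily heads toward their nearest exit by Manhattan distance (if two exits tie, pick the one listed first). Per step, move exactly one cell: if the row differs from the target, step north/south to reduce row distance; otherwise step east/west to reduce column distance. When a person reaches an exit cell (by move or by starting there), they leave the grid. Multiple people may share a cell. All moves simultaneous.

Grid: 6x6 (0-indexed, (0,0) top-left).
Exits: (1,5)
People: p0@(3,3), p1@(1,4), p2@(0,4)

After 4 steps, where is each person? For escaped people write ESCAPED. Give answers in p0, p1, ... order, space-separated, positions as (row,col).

Step 1: p0:(3,3)->(2,3) | p1:(1,4)->(1,5)->EXIT | p2:(0,4)->(1,4)
Step 2: p0:(2,3)->(1,3) | p1:escaped | p2:(1,4)->(1,5)->EXIT
Step 3: p0:(1,3)->(1,4) | p1:escaped | p2:escaped
Step 4: p0:(1,4)->(1,5)->EXIT | p1:escaped | p2:escaped

ESCAPED ESCAPED ESCAPED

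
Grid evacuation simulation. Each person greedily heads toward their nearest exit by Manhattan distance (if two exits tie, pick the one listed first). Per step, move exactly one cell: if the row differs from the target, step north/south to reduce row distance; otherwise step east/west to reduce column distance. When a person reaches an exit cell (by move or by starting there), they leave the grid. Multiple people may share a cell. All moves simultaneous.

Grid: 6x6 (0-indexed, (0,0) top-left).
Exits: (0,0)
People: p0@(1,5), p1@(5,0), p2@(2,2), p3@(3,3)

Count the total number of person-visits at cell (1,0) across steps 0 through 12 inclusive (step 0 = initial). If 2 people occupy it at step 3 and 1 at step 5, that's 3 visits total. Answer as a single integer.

Step 0: p0@(1,5) p1@(5,0) p2@(2,2) p3@(3,3) -> at (1,0): 0 [-], cum=0
Step 1: p0@(0,5) p1@(4,0) p2@(1,2) p3@(2,3) -> at (1,0): 0 [-], cum=0
Step 2: p0@(0,4) p1@(3,0) p2@(0,2) p3@(1,3) -> at (1,0): 0 [-], cum=0
Step 3: p0@(0,3) p1@(2,0) p2@(0,1) p3@(0,3) -> at (1,0): 0 [-], cum=0
Step 4: p0@(0,2) p1@(1,0) p2@ESC p3@(0,2) -> at (1,0): 1 [p1], cum=1
Step 5: p0@(0,1) p1@ESC p2@ESC p3@(0,1) -> at (1,0): 0 [-], cum=1
Step 6: p0@ESC p1@ESC p2@ESC p3@ESC -> at (1,0): 0 [-], cum=1
Total visits = 1

Answer: 1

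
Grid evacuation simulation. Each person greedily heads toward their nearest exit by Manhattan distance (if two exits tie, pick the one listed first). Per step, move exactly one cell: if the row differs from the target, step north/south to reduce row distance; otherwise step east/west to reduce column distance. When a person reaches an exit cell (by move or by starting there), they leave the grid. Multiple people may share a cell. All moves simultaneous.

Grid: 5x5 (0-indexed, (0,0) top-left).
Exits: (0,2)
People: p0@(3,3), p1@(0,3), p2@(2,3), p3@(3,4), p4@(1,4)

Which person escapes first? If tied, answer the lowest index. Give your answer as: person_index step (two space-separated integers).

Step 1: p0:(3,3)->(2,3) | p1:(0,3)->(0,2)->EXIT | p2:(2,3)->(1,3) | p3:(3,4)->(2,4) | p4:(1,4)->(0,4)
Step 2: p0:(2,3)->(1,3) | p1:escaped | p2:(1,3)->(0,3) | p3:(2,4)->(1,4) | p4:(0,4)->(0,3)
Step 3: p0:(1,3)->(0,3) | p1:escaped | p2:(0,3)->(0,2)->EXIT | p3:(1,4)->(0,4) | p4:(0,3)->(0,2)->EXIT
Step 4: p0:(0,3)->(0,2)->EXIT | p1:escaped | p2:escaped | p3:(0,4)->(0,3) | p4:escaped
Step 5: p0:escaped | p1:escaped | p2:escaped | p3:(0,3)->(0,2)->EXIT | p4:escaped
Exit steps: [4, 1, 3, 5, 3]
First to escape: p1 at step 1

Answer: 1 1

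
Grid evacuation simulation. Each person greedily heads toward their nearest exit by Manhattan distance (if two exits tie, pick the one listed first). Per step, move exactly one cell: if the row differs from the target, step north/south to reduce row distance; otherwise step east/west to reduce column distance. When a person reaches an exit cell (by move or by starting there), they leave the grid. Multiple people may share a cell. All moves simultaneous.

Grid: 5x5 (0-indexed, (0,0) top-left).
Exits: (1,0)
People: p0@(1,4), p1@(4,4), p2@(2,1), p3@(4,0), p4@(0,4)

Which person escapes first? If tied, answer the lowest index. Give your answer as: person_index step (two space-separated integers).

Answer: 2 2

Derivation:
Step 1: p0:(1,4)->(1,3) | p1:(4,4)->(3,4) | p2:(2,1)->(1,1) | p3:(4,0)->(3,0) | p4:(0,4)->(1,4)
Step 2: p0:(1,3)->(1,2) | p1:(3,4)->(2,4) | p2:(1,1)->(1,0)->EXIT | p3:(3,0)->(2,0) | p4:(1,4)->(1,3)
Step 3: p0:(1,2)->(1,1) | p1:(2,4)->(1,4) | p2:escaped | p3:(2,0)->(1,0)->EXIT | p4:(1,3)->(1,2)
Step 4: p0:(1,1)->(1,0)->EXIT | p1:(1,4)->(1,3) | p2:escaped | p3:escaped | p4:(1,2)->(1,1)
Step 5: p0:escaped | p1:(1,3)->(1,2) | p2:escaped | p3:escaped | p4:(1,1)->(1,0)->EXIT
Step 6: p0:escaped | p1:(1,2)->(1,1) | p2:escaped | p3:escaped | p4:escaped
Step 7: p0:escaped | p1:(1,1)->(1,0)->EXIT | p2:escaped | p3:escaped | p4:escaped
Exit steps: [4, 7, 2, 3, 5]
First to escape: p2 at step 2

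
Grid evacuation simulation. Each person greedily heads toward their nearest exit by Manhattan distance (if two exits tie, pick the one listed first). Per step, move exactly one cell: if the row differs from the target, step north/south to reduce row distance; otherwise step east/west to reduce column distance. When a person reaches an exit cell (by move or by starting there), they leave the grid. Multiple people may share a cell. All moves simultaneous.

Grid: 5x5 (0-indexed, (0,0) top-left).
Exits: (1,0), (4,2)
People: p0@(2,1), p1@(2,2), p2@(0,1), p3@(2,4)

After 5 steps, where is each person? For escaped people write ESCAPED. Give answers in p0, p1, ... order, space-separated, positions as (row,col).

Step 1: p0:(2,1)->(1,1) | p1:(2,2)->(3,2) | p2:(0,1)->(1,1) | p3:(2,4)->(3,4)
Step 2: p0:(1,1)->(1,0)->EXIT | p1:(3,2)->(4,2)->EXIT | p2:(1,1)->(1,0)->EXIT | p3:(3,4)->(4,4)
Step 3: p0:escaped | p1:escaped | p2:escaped | p3:(4,4)->(4,3)
Step 4: p0:escaped | p1:escaped | p2:escaped | p3:(4,3)->(4,2)->EXIT

ESCAPED ESCAPED ESCAPED ESCAPED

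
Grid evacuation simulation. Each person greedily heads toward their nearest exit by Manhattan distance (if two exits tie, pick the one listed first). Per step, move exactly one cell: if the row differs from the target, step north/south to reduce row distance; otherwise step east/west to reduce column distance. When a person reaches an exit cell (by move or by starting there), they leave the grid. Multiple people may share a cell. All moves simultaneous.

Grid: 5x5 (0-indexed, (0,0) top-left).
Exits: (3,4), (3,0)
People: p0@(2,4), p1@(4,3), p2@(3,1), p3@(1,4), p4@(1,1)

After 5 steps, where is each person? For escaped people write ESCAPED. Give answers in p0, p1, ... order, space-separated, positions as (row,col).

Step 1: p0:(2,4)->(3,4)->EXIT | p1:(4,3)->(3,3) | p2:(3,1)->(3,0)->EXIT | p3:(1,4)->(2,4) | p4:(1,1)->(2,1)
Step 2: p0:escaped | p1:(3,3)->(3,4)->EXIT | p2:escaped | p3:(2,4)->(3,4)->EXIT | p4:(2,1)->(3,1)
Step 3: p0:escaped | p1:escaped | p2:escaped | p3:escaped | p4:(3,1)->(3,0)->EXIT

ESCAPED ESCAPED ESCAPED ESCAPED ESCAPED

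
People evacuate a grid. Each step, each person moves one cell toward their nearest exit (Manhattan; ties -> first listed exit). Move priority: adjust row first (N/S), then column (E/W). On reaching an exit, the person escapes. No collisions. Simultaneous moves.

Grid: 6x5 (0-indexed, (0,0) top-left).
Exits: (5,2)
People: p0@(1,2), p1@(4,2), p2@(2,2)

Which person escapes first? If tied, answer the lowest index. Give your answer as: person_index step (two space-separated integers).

Step 1: p0:(1,2)->(2,2) | p1:(4,2)->(5,2)->EXIT | p2:(2,2)->(3,2)
Step 2: p0:(2,2)->(3,2) | p1:escaped | p2:(3,2)->(4,2)
Step 3: p0:(3,2)->(4,2) | p1:escaped | p2:(4,2)->(5,2)->EXIT
Step 4: p0:(4,2)->(5,2)->EXIT | p1:escaped | p2:escaped
Exit steps: [4, 1, 3]
First to escape: p1 at step 1

Answer: 1 1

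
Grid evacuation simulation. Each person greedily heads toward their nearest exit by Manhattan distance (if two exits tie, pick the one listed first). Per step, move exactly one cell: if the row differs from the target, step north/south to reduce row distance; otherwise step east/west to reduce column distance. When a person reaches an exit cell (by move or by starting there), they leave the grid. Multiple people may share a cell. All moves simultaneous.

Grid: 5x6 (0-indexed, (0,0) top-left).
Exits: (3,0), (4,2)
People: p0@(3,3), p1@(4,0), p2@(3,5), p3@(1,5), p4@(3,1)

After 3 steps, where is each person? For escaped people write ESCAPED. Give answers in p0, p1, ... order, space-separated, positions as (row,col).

Step 1: p0:(3,3)->(4,3) | p1:(4,0)->(3,0)->EXIT | p2:(3,5)->(4,5) | p3:(1,5)->(2,5) | p4:(3,1)->(3,0)->EXIT
Step 2: p0:(4,3)->(4,2)->EXIT | p1:escaped | p2:(4,5)->(4,4) | p3:(2,5)->(3,5) | p4:escaped
Step 3: p0:escaped | p1:escaped | p2:(4,4)->(4,3) | p3:(3,5)->(4,5) | p4:escaped

ESCAPED ESCAPED (4,3) (4,5) ESCAPED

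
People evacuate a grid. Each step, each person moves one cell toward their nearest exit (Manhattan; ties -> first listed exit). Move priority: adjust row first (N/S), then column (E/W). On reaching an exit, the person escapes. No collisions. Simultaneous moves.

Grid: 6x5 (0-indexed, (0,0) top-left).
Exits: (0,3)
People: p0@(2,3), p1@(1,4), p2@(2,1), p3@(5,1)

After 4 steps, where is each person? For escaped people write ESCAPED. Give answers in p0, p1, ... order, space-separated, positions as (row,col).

Step 1: p0:(2,3)->(1,3) | p1:(1,4)->(0,4) | p2:(2,1)->(1,1) | p3:(5,1)->(4,1)
Step 2: p0:(1,3)->(0,3)->EXIT | p1:(0,4)->(0,3)->EXIT | p2:(1,1)->(0,1) | p3:(4,1)->(3,1)
Step 3: p0:escaped | p1:escaped | p2:(0,1)->(0,2) | p3:(3,1)->(2,1)
Step 4: p0:escaped | p1:escaped | p2:(0,2)->(0,3)->EXIT | p3:(2,1)->(1,1)

ESCAPED ESCAPED ESCAPED (1,1)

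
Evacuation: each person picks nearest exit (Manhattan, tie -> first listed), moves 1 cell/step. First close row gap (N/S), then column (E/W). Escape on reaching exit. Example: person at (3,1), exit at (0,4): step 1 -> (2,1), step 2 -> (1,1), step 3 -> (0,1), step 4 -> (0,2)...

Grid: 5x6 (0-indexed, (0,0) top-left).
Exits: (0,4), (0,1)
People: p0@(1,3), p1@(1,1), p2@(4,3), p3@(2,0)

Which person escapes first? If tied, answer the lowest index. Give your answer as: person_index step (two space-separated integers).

Answer: 1 1

Derivation:
Step 1: p0:(1,3)->(0,3) | p1:(1,1)->(0,1)->EXIT | p2:(4,3)->(3,3) | p3:(2,0)->(1,0)
Step 2: p0:(0,3)->(0,4)->EXIT | p1:escaped | p2:(3,3)->(2,3) | p3:(1,0)->(0,0)
Step 3: p0:escaped | p1:escaped | p2:(2,3)->(1,3) | p3:(0,0)->(0,1)->EXIT
Step 4: p0:escaped | p1:escaped | p2:(1,3)->(0,3) | p3:escaped
Step 5: p0:escaped | p1:escaped | p2:(0,3)->(0,4)->EXIT | p3:escaped
Exit steps: [2, 1, 5, 3]
First to escape: p1 at step 1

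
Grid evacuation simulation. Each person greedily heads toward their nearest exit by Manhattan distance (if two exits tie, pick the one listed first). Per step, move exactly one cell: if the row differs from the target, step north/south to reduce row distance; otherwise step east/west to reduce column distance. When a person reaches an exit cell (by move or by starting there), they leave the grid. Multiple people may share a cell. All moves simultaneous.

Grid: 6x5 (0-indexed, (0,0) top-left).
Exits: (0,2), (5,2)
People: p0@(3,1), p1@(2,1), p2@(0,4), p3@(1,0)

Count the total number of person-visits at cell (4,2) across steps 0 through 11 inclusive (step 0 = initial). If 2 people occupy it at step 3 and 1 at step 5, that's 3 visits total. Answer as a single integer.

Step 0: p0@(3,1) p1@(2,1) p2@(0,4) p3@(1,0) -> at (4,2): 0 [-], cum=0
Step 1: p0@(4,1) p1@(1,1) p2@(0,3) p3@(0,0) -> at (4,2): 0 [-], cum=0
Step 2: p0@(5,1) p1@(0,1) p2@ESC p3@(0,1) -> at (4,2): 0 [-], cum=0
Step 3: p0@ESC p1@ESC p2@ESC p3@ESC -> at (4,2): 0 [-], cum=0
Total visits = 0

Answer: 0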